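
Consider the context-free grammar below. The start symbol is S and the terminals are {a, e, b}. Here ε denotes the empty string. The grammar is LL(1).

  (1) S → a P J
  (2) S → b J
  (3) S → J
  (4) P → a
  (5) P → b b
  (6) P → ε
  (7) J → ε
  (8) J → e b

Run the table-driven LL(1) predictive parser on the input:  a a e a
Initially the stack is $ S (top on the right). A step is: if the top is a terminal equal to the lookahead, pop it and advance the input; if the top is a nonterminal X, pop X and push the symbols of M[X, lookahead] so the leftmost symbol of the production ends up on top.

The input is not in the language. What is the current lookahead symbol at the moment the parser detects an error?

a

step 1: stack=$ S  input=a a e a $  — expand S → a P J
step 2: stack=$ J P a  input=a a e a $  — match a
step 3: stack=$ J P  input=a e a $  — expand P → a
step 4: stack=$ J a  input=a e a $  — match a
step 5: stack=$ J  input=e a $  — expand J → e b
step 6: stack=$ b e  input=e a $  — match e
step 7: stack=$ b  input=a $  — error: top is terminal b but lookahead is a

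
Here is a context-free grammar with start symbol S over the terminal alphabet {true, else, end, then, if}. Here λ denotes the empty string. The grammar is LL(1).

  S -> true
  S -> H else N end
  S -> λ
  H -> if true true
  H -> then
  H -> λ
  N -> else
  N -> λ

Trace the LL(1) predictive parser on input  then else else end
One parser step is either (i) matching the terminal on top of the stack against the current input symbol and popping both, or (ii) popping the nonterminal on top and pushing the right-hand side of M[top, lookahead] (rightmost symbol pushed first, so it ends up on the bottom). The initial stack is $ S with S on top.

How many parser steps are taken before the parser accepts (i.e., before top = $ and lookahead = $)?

step 1: stack=$ S  input=then else else end $  — expand S -> H else N end
step 2: stack=$ end N else H  input=then else else end $  — expand H -> then
step 3: stack=$ end N else then  input=then else else end $  — match then
step 4: stack=$ end N else  input=else else end $  — match else
step 5: stack=$ end N  input=else end $  — expand N -> else
step 6: stack=$ end else  input=else end $  — match else
step 7: stack=$ end  input=end $  — match end
Accept reached after 7 steps.

7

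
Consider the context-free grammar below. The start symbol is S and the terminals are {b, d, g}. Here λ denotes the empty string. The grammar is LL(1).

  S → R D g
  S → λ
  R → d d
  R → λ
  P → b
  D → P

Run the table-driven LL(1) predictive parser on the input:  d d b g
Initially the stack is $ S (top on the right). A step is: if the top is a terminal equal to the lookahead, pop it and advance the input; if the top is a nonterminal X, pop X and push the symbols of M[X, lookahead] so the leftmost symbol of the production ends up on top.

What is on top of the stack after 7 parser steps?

step 1: stack=$ S  input=d d b g $  — expand S → R D g
step 2: stack=$ g D R  input=d d b g $  — expand R → d d
step 3: stack=$ g D d d  input=d d b g $  — match d
step 4: stack=$ g D d  input=d b g $  — match d
step 5: stack=$ g D  input=b g $  — expand D → P
step 6: stack=$ g P  input=b g $  — expand P → b
step 7: stack=$ g b  input=b g $  — match b
Stack after step 7: $ g (top = g).

g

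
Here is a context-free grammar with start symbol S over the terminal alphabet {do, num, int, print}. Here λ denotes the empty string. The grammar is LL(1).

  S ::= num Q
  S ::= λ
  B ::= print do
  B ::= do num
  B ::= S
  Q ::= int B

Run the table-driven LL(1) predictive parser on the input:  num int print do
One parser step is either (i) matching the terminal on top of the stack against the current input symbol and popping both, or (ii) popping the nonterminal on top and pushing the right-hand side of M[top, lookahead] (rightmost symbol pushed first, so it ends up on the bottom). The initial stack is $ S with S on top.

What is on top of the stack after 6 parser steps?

     Stack       Input               Action
  1  $ S         num int print do $  expand S ::= num Q
  2  $ Q num     num int print do $  match num
  3  $ Q         int print do $      expand Q ::= int B
  4  $ B int     int print do $      match int
  5  $ B         print do $          expand B ::= print do
  6  $ do print  print do $          match print
Stack after step 6: $ do (top = do).

do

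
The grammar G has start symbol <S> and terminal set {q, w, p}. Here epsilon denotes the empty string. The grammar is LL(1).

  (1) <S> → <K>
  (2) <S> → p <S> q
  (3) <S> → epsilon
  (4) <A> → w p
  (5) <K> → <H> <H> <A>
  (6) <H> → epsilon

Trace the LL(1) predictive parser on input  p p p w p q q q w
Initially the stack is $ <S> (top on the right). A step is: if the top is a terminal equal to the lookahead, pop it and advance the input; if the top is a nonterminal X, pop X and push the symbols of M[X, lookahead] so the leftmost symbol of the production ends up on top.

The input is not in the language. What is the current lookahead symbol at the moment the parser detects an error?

w

      Stack                Input                Action
   1  $ <S>                p p p w p q q q w $  expand <S> → p <S> q
   2  $ q <S> p            p p p w p q q q w $  match p
   3  $ q <S>              p p w p q q q w $    expand <S> → p <S> q
   4  $ q q <S> p          p p w p q q q w $    match p
   5  $ q q <S>            p w p q q q w $      expand <S> → p <S> q
   6  $ q q q <S> p        p w p q q q w $      match p
   7  $ q q q <S>          w p q q q w $        expand <S> → <K>
   8  $ q q q <K>          w p q q q w $        expand <K> → <H> <H> <A>
   9  $ q q q <A> <H> <H>  w p q q q w $        expand <H> → epsilon
  10  $ q q q <A> <H>      w p q q q w $        expand <H> → epsilon
  11  $ q q q <A>          w p q q q w $        expand <A> → w p
  12  $ q q q p w          w p q q q w $        match w
  13  $ q q q p            p q q q w $          match p
  14  $ q q q              q q q w $            match q
  15  $ q q                q q w $              match q
  16  $ q                  q w $                match q
  17  $                    w $                  error: stack empty but input remains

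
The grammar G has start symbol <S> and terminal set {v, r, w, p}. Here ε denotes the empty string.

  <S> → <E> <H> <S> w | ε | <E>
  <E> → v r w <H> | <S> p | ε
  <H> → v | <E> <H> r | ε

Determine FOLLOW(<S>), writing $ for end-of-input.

FIRST(<S>): from <S>→<E> <H> <S> w we get {p, r, v, w}; from <S>→ε we get {ε}; from <S>→<E> we get {ε, p, r, v, w}. So FIRST(<S>) = {ε, p, r, v, w}.
FIRST(<E>): from <E>→v r w <H> we get {v}; from <E>→<S> p we get {p, r, v, w}; from <E>→ε we get {ε}. So FIRST(<E>) = {ε, p, r, v, w}.
FIRST(<H>): from <H>→v we get {v}; from <H>→<E> <H> r we get {p, r, v, w}; from <H>→ε we get {ε}. So FIRST(<H>) = {ε, p, r, v, w}.
FOLLOW(<S>) includes $ since <S> is the start symbol.
FOLLOW(<S>): in <S>→<E> <H> <S> w, <S> is followed by w with FIRST {w}; in <E>→<S> p, <S> is followed by p with FIRST {p}. Thus FOLLOW(<S>) = {$, p, w}.
FOLLOW(<E>): in <S>→<E> <H> <S> w, <E> is followed by <H> <S> w with FIRST {p, r, v, w}; in <S>→<E>, the suffix after <E> is empty, so FOLLOW(<E>) ⊇ FOLLOW(<S>) = {$, p, w}; in <H>→<E> <H> r, <E> is followed by <H> r with FIRST {p, r, v, w}. Thus FOLLOW(<E>) = {$, p, r, v, w}.
FOLLOW(<H>): in <S>→<E> <H> <S> w, <H> is followed by <S> w with FIRST {p, r, v, w}; in <E>→v r w <H>, the suffix after <H> is empty, so FOLLOW(<H>) ⊇ FOLLOW(<E>) = {$, p, r, v, w}; in <H>→<E> <H> r, <H> is followed by r with FIRST {r}. Thus FOLLOW(<H>) = {$, p, r, v, w}.

{$, p, w}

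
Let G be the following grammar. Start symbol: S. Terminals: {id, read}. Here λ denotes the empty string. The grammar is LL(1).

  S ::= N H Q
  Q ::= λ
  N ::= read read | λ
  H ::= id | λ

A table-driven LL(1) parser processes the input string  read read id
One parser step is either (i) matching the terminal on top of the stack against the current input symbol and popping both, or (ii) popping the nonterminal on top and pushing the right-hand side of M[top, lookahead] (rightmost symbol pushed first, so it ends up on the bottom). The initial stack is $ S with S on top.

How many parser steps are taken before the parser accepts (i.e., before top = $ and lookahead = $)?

7

     Stack            Input           Action
  1  $ S              read read id $  expand S ::= N H Q
  2  $ Q H N          read read id $  expand N ::= read read
  3  $ Q H read read  read read id $  match read
  4  $ Q H read       read id $       match read
  5  $ Q H            id $            expand H ::= id
  6  $ Q id           id $            match id
  7  $ Q              $               expand Q ::= λ
Accept reached after 7 steps.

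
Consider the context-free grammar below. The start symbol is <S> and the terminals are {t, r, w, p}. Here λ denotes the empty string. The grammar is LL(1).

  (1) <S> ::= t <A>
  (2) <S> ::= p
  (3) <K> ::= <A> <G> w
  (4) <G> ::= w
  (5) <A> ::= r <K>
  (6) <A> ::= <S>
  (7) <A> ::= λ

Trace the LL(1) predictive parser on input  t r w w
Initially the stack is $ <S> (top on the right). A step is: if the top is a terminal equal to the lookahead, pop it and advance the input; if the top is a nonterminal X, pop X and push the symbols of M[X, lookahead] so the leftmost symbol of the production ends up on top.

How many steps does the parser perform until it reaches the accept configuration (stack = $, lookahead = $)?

     Stack        Input      Action
  1  $ <S>        t r w w $  expand <S> ::= t <A>
  2  $ <A> t      t r w w $  match t
  3  $ <A>        r w w $    expand <A> ::= r <K>
  4  $ <K> r      r w w $    match r
  5  $ <K>        w w $      expand <K> ::= <A> <G> w
  6  $ w <G> <A>  w w $      expand <A> ::= λ
  7  $ w <G>      w w $      expand <G> ::= w
  8  $ w w        w w $      match w
  9  $ w          w $        match w
Accept reached after 9 steps.

9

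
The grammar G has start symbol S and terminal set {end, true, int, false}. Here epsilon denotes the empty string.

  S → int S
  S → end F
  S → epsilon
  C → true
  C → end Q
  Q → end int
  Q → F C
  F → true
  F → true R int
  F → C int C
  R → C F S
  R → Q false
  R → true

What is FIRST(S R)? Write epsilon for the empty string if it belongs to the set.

{end, int, true}

FIRST(S) = {epsilon, end, int}
FIRST(C) = {end, true}
FIRST(F) = {end, true}  (via C int C)
FIRST(Q) = {end, true}  (via F C)
FIRST(R) = {end, true}  (via C F S, Q false)
FIRST(S R): take FIRST of each symbol in turn, carrying on past any symbol whose FIRST contains epsilon; result {end, int, true}.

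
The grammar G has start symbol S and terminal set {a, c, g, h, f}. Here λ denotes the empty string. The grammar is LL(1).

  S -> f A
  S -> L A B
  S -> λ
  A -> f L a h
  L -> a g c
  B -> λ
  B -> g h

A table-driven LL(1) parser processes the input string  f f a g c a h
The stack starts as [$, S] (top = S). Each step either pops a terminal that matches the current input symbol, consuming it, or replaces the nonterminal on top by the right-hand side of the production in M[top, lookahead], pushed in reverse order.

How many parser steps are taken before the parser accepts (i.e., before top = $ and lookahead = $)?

step 1: stack=$ S  input=f f a g c a h $  — expand S -> f A
step 2: stack=$ A f  input=f f a g c a h $  — match f
step 3: stack=$ A  input=f a g c a h $  — expand A -> f L a h
step 4: stack=$ h a L f  input=f a g c a h $  — match f
step 5: stack=$ h a L  input=a g c a h $  — expand L -> a g c
step 6: stack=$ h a c g a  input=a g c a h $  — match a
step 7: stack=$ h a c g  input=g c a h $  — match g
step 8: stack=$ h a c  input=c a h $  — match c
step 9: stack=$ h a  input=a h $  — match a
step 10: stack=$ h  input=h $  — match h
Accept reached after 10 steps.

10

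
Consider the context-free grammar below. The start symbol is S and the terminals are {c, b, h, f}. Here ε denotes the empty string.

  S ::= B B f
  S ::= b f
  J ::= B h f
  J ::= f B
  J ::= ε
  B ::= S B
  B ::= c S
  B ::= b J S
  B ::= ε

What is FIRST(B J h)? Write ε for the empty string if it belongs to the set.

FIRST(S) = {b, c, f}  (via B B f)
FIRST(B) = {ε, b, c, f}  (via S B)
FIRST(J) = {ε, b, c, f, h}  (via B h f)
FIRST(B J h): take FIRST of each symbol in turn, carrying on past any symbol whose FIRST contains ε; result {b, c, f, h}.

{b, c, f, h}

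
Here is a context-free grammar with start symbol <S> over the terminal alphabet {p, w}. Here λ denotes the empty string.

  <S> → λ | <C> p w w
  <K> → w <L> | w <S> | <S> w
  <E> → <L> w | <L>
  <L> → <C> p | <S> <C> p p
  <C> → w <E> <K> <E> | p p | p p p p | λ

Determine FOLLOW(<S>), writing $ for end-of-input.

{$, p, w}

FIRST(<C>) = {λ, p, w}
FIRST(<S>) = {λ, p, w}  (via <C> p w w)
FIRST(<K>) = {p, w}  (via <S> w)
FIRST(<L>) = {p, w}  (via <C> p, <S> <C> p p)
FIRST(<E>) = {p, w}  (via <L> w, <L>)
FOLLOW(<S>) includes $ since <S> is the start symbol.
FOLLOW(<K>): in <C>→w <E> <K> <E>, <K> is followed by <E> with FIRST {p, w}. Thus FOLLOW(<K>) = {p, w}.
FOLLOW(<S>): in <K>→w <S>, the suffix after <S> is empty, so FOLLOW(<S>) ⊇ FOLLOW(<K>) = {p, w}; in <K>→<S> w, <S> is followed by w with FIRST {w}; in <L>→<S> <C> p p, <S> is followed by <C> p p with FIRST {p, w}. Thus FOLLOW(<S>) = {$, p, w}.
FOLLOW(<C>): in <S>→<C> p w w, <C> is followed by p w w with FIRST {p}; in <L>→<C> p, <C> is followed by p with FIRST {p}; in <L>→<S> <C> p p, <C> is followed by p p with FIRST {p}. Thus FOLLOW(<C>) = {p}.
FOLLOW(<E>): in <C>→w <E> <K> <E> (occurrence 1), <E> is followed by <K> <E> with FIRST {p, w}; in <C>→w <E> <K> <E> (occurrence 2), the suffix after <E> is empty, so FOLLOW(<E>) ⊇ FOLLOW(<C>) = {p}. Thus FOLLOW(<E>) = {p, w}.
FOLLOW(<L>): in <K>→w <L>, the suffix after <L> is empty, so FOLLOW(<L>) ⊇ FOLLOW(<K>) = {p, w}; in <E>→<L> w, <L> is followed by w with FIRST {w}; in <E>→<L>, the suffix after <L> is empty, so FOLLOW(<L>) ⊇ FOLLOW(<E>) = {p, w}. Thus FOLLOW(<L>) = {p, w}.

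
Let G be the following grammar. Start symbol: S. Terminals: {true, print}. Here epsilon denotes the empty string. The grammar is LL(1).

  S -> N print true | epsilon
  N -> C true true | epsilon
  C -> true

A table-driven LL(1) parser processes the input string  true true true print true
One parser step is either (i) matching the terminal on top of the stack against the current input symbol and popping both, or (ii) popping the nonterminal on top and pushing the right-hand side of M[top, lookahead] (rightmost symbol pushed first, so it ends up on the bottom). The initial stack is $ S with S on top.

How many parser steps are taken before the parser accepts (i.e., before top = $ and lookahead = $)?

     Stack                        Input                        Action
  1  $ S                          true true true print true $  expand S -> N print true
  2  $ true print N               true true true print true $  expand N -> C true true
  3  $ true print true true C     true true true print true $  expand C -> true
  4  $ true print true true true  true true true print true $  match true
  5  $ true print true true       true true print true $       match true
  6  $ true print true            true print true $            match true
  7  $ true print                 print true $                 match print
  8  $ true                       true $                       match true
Accept reached after 8 steps.

8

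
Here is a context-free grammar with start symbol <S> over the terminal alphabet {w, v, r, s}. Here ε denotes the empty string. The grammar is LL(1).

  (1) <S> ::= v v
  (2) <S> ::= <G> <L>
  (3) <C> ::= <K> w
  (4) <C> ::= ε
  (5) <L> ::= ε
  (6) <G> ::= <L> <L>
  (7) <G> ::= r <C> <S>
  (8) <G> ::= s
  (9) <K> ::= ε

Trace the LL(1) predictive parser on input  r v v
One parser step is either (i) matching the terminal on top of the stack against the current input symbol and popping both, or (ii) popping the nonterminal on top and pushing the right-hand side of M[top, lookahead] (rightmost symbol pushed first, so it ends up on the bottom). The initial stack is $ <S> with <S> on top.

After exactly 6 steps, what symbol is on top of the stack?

step 1: stack=$ <S>  input=r v v $  — expand <S> ::= <G> <L>
step 2: stack=$ <L> <G>  input=r v v $  — expand <G> ::= r <C> <S>
step 3: stack=$ <L> <S> <C> r  input=r v v $  — match r
step 4: stack=$ <L> <S> <C>  input=v v $  — expand <C> ::= ε
step 5: stack=$ <L> <S>  input=v v $  — expand <S> ::= v v
step 6: stack=$ <L> v v  input=v v $  — match v
Stack after step 6: $ <L> v (top = v).

v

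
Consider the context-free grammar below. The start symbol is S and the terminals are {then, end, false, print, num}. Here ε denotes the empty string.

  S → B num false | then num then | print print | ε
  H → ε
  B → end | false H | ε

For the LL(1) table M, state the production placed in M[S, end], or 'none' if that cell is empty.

S → B num false

FIRST(H): from H→ε we get {ε}. So FIRST(H) = {ε}.
FIRST(B): from B→end we get {end}; from B→false H we get {false}; from B→ε we get {ε}. So FIRST(B) = {ε, end, false}.
FIRST(S): from S→B num false we get {end, false, num}; from S→then num then we get {then}; from S→print print we get {print}; from S→ε we get {ε}. So FIRST(S) = {ε, end, false, num, print, then}.
FOLLOW(S) includes $ since S is the start symbol.
FOLLOW(S): S appears on no right-hand side. Thus FOLLOW(S) = {$}.
For S → B num false: FIRST(B num false) = {end, false, num}, so it goes in M[S, t] for t ∈ {end, false, num}.
For S → then num then: FIRST(then num then) = {then}, so it goes in M[S, t] for t ∈ {then}.
For S → print print: FIRST(print print) = {print}, so it goes in M[S, t] for t ∈ {print}.
For S → ε: FIRST(ε) = {ε}, so it goes in M[S, t] for t ∈ {}; since ε ∈ FIRST, also for every t ∈ FOLLOW(S) = {$}.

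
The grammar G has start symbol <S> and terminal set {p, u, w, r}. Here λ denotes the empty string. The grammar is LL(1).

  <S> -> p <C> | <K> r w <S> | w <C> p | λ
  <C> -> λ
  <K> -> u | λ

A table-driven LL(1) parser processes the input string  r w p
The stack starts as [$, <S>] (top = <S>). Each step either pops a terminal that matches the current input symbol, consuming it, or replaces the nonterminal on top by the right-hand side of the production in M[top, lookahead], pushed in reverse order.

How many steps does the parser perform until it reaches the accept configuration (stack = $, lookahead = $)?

7

step 1: stack=$ <S>  input=r w p $  — expand <S> -> <K> r w <S>
step 2: stack=$ <S> w r <K>  input=r w p $  — expand <K> -> λ
step 3: stack=$ <S> w r  input=r w p $  — match r
step 4: stack=$ <S> w  input=w p $  — match w
step 5: stack=$ <S>  input=p $  — expand <S> -> p <C>
step 6: stack=$ <C> p  input=p $  — match p
step 7: stack=$ <C>  input=$  — expand <C> -> λ
Accept reached after 7 steps.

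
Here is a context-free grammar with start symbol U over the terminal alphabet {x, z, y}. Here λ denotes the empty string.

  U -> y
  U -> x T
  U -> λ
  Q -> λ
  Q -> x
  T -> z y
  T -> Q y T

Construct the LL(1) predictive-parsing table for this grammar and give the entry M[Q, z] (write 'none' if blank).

FIRST(U) = {λ, x, y}
FIRST(Q) = {λ, x}
FIRST(T) = {x, y, z}  (via Q y T)
FOLLOW(U) includes $ since U is the start symbol.
FOLLOW(Q): in T->Q y T, Q is followed by y T with FIRST {y}. Thus FOLLOW(Q) = {y}.
For Q -> λ: FIRST(λ) = {λ}, so it goes in M[Q, t] for t ∈ {}; since λ ∈ FIRST, also for every t ∈ FOLLOW(Q) = {y}.
For Q -> x: FIRST(x) = {x}, so it goes in M[Q, t] for t ∈ {x}.
None of these place a production in M[Q, z].

none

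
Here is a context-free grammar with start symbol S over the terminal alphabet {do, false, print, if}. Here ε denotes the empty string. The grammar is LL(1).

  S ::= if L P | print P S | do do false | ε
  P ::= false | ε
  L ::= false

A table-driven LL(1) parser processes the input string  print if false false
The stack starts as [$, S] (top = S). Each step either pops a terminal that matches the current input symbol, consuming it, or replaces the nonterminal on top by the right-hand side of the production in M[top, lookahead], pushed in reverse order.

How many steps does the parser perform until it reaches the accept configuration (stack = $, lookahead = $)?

9

step 1: stack=$ S  input=print if false false $  — expand S ::= print P S
step 2: stack=$ S P print  input=print if false false $  — match print
step 3: stack=$ S P  input=if false false $  — expand P ::= ε
step 4: stack=$ S  input=if false false $  — expand S ::= if L P
step 5: stack=$ P L if  input=if false false $  — match if
step 6: stack=$ P L  input=false false $  — expand L ::= false
step 7: stack=$ P false  input=false false $  — match false
step 8: stack=$ P  input=false $  — expand P ::= false
step 9: stack=$ false  input=false $  — match false
Accept reached after 9 steps.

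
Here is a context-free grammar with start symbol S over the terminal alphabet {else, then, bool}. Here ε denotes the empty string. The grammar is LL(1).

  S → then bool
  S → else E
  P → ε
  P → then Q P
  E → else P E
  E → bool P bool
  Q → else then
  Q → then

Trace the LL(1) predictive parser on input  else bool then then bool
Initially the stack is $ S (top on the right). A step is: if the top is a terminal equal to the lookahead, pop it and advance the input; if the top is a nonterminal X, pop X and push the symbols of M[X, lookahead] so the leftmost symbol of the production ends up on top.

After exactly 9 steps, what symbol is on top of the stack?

     Stack            Input                       Action
  1  $ S              else bool then then bool $  expand S → else E
  2  $ E else         else bool then then bool $  match else
  3  $ E              bool then then bool $       expand E → bool P bool
  4  $ bool P bool    bool then then bool $       match bool
  5  $ bool P         then then bool $            expand P → then Q P
  6  $ bool P Q then  then then bool $            match then
  7  $ bool P Q       then bool $                 expand Q → then
  8  $ bool P then    then bool $                 match then
  9  $ bool P         bool $                      expand P → ε
Stack after step 9: $ bool (top = bool).

bool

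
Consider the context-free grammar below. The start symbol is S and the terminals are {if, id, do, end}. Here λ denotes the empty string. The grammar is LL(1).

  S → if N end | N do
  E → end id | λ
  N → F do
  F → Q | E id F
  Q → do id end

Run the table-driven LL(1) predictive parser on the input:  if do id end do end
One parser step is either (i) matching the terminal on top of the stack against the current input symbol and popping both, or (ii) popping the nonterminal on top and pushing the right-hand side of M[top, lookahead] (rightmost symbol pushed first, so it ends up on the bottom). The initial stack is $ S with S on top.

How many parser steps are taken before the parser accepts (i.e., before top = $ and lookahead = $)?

10

step 1: stack=$ S  input=if do id end do end $  — expand S → if N end
step 2: stack=$ end N if  input=if do id end do end $  — match if
step 3: stack=$ end N  input=do id end do end $  — expand N → F do
step 4: stack=$ end do F  input=do id end do end $  — expand F → Q
step 5: stack=$ end do Q  input=do id end do end $  — expand Q → do id end
step 6: stack=$ end do end id do  input=do id end do end $  — match do
step 7: stack=$ end do end id  input=id end do end $  — match id
step 8: stack=$ end do end  input=end do end $  — match end
step 9: stack=$ end do  input=do end $  — match do
step 10: stack=$ end  input=end $  — match end
Accept reached after 10 steps.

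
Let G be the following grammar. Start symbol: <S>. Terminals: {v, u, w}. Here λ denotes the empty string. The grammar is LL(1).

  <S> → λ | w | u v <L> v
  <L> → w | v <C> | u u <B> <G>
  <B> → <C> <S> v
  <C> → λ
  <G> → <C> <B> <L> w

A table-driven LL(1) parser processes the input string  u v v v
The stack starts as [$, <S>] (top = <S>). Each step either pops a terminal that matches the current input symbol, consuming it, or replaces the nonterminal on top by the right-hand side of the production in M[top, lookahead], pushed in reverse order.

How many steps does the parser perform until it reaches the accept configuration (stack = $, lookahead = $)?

7

step 1: stack=$ <S>  input=u v v v $  — expand <S> → u v <L> v
step 2: stack=$ v <L> v u  input=u v v v $  — match u
step 3: stack=$ v <L> v  input=v v v $  — match v
step 4: stack=$ v <L>  input=v v $  — expand <L> → v <C>
step 5: stack=$ v <C> v  input=v v $  — match v
step 6: stack=$ v <C>  input=v $  — expand <C> → λ
step 7: stack=$ v  input=v $  — match v
Accept reached after 7 steps.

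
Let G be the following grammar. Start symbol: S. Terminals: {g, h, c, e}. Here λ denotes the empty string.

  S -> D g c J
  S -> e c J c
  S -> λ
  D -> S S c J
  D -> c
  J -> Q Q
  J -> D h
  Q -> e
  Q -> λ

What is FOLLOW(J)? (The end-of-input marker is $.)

FIRST(Q) = {λ, e}
FIRST(S) = {λ, c, e}  (via D g c J)
FIRST(D) = {c, e}  (via S S c J)
FIRST(J) = {λ, c, e}  (via Q Q, D h)
FOLLOW(S) includes $ since S is the start symbol.
FOLLOW(S): in D->S S c J (occurrence 1), S is followed by S c J with FIRST {c, e}; in D->S S c J (occurrence 2), S is followed by c J with FIRST {c}. Thus FOLLOW(S) = {$, c, e}.
FOLLOW(D): in S->D g c J, D is followed by g c J with FIRST {g}; in J->D h, D is followed by h with FIRST {h}. Thus FOLLOW(D) = {g, h}.
FOLLOW(J): in S->D g c J, the suffix after J is empty, so FOLLOW(J) ⊇ FOLLOW(S) = {$, c, e}; in S->e c J c, J is followed by c with FIRST {c}; in D->S S c J, the suffix after J is empty, so FOLLOW(J) ⊇ FOLLOW(D) = {g, h}. Thus FOLLOW(J) = {$, c, e, g, h}.
FOLLOW(Q): in J->Q Q (occurrence 1), Q is followed by Q with FIRST {λ, e}; in J->Q Q (occurrence 1), the suffix after Q is nullable, so FOLLOW(Q) ⊇ FOLLOW(J) = {$, c, e, g, h}; in J->Q Q (occurrence 2), the suffix after Q is empty, so FOLLOW(Q) ⊇ FOLLOW(J) = {$, c, e, g, h}. Thus FOLLOW(Q) = {$, c, e, g, h}.

{$, c, e, g, h}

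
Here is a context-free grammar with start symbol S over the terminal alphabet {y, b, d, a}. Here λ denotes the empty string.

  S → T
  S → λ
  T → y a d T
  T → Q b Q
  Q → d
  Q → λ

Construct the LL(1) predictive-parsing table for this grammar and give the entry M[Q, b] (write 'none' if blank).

FIRST(Q) = {λ, d}
FIRST(T) = {b, d, y}  (via Q b Q)
FIRST(S) = {λ, b, d, y}  (via T)
FOLLOW(S) includes $ since S is the start symbol.
FOLLOW(T): in S→T, the suffix after T is empty, so FOLLOW(T) ⊇ FOLLOW(S) = {$}; in T→y a d T, the suffix after T is empty (adds nothing new). Thus FOLLOW(T) = {$}.
FOLLOW(Q): in T→Q b Q (occurrence 1), Q is followed by b Q with FIRST {b}; in T→Q b Q (occurrence 2), the suffix after Q is empty, so FOLLOW(Q) ⊇ FOLLOW(T) = {$}. Thus FOLLOW(Q) = {$, b}.
For Q → d: FIRST(d) = {d}, so it goes in M[Q, t] for t ∈ {d}.
For Q → λ: FIRST(λ) = {λ}, so it goes in M[Q, t] for t ∈ {}; since λ ∈ FIRST, also for every t ∈ FOLLOW(Q) = {$, b}.

Q → λ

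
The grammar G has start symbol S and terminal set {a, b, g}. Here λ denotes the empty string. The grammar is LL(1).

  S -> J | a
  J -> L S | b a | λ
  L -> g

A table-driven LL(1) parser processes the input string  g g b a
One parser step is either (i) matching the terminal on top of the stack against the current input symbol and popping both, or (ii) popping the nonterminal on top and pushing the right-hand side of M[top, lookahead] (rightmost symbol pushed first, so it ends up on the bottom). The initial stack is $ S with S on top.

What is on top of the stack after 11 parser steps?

step 1: stack=$ S  input=g g b a $  — expand S -> J
step 2: stack=$ J  input=g g b a $  — expand J -> L S
step 3: stack=$ S L  input=g g b a $  — expand L -> g
step 4: stack=$ S g  input=g g b a $  — match g
step 5: stack=$ S  input=g b a $  — expand S -> J
step 6: stack=$ J  input=g b a $  — expand J -> L S
step 7: stack=$ S L  input=g b a $  — expand L -> g
step 8: stack=$ S g  input=g b a $  — match g
step 9: stack=$ S  input=b a $  — expand S -> J
step 10: stack=$ J  input=b a $  — expand J -> b a
step 11: stack=$ a b  input=b a $  — match b
Stack after step 11: $ a (top = a).

a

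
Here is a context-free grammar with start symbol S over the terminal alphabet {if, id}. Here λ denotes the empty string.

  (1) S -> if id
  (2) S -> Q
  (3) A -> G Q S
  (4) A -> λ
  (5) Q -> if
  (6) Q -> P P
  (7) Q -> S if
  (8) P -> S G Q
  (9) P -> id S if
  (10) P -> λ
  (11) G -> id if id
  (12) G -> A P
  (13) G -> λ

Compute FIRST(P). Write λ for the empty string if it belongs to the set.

{λ, id, if}

FIRST(S): from S->if id we get {if}; from S->Q we get {λ, id, if}. So FIRST(S) = {λ, id, if}.
FIRST(A): from A->G Q S we get {λ, id, if}; from A->λ we get {λ}. So FIRST(A) = {λ, id, if}.
FIRST(Q): from Q->if we get {if}; from Q->P P we get {λ, id, if}; from Q->S if we get {id, if}. So FIRST(Q) = {λ, id, if}.
FIRST(P): from P->S G Q we get {λ, id, if}; from P->id S if we get {id}; from P->λ we get {λ}. So FIRST(P) = {λ, id, if}.
FIRST(G): from G->id if id we get {id}; from G->A P we get {λ, id, if}; from G->λ we get {λ}. So FIRST(G) = {λ, id, if}.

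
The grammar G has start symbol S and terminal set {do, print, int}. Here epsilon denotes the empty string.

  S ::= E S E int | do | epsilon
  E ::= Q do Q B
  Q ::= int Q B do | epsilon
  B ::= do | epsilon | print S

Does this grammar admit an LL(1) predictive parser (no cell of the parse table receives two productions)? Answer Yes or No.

No

FIRST(S) = {epsilon, do, int}
FIRST(E) = {do, int}
FIRST(Q) = {epsilon, int}
FIRST(B) = {epsilon, do, print}
FOLLOW(S) = {$, do, int}
FOLLOW(E) = {do, int}
FOLLOW(Q) = {do, int, print}
FOLLOW(B) = {do, int}
Cell M[B, do] receives both B ::= do and B ::= epsilon — the grammar is not LL(1).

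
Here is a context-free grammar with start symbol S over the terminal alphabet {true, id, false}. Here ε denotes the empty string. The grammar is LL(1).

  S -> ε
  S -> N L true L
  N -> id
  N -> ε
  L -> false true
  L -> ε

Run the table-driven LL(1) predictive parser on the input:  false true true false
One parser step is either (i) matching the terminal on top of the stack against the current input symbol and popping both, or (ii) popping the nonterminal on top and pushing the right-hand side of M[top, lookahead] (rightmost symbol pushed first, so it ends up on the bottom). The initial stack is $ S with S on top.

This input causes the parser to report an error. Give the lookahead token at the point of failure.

$

step 1: stack=$ S  input=false true true false $  — expand S -> N L true L
step 2: stack=$ L true L N  input=false true true false $  — expand N -> ε
step 3: stack=$ L true L  input=false true true false $  — expand L -> false true
step 4: stack=$ L true true false  input=false true true false $  — match false
step 5: stack=$ L true true  input=true true false $  — match true
step 6: stack=$ L true  input=true false $  — match true
step 7: stack=$ L  input=false $  — expand L -> false true
step 8: stack=$ true false  input=false $  — match false
step 9: stack=$ true  input=$  — error: top is terminal true but lookahead is $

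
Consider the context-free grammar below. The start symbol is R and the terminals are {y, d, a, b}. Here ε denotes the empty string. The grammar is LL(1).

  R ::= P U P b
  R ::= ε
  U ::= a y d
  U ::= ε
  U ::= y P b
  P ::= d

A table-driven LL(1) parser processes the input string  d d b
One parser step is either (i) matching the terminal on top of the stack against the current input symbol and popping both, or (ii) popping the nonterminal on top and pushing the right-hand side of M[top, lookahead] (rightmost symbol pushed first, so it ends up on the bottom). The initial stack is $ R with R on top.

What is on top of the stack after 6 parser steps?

b

     Stack      Input    Action
  1  $ R        d d b $  expand R ::= P U P b
  2  $ b P U P  d d b $  expand P ::= d
  3  $ b P U d  d d b $  match d
  4  $ b P U    d b $    expand U ::= ε
  5  $ b P      d b $    expand P ::= d
  6  $ b d      d b $    match d
Stack after step 6: $ b (top = b).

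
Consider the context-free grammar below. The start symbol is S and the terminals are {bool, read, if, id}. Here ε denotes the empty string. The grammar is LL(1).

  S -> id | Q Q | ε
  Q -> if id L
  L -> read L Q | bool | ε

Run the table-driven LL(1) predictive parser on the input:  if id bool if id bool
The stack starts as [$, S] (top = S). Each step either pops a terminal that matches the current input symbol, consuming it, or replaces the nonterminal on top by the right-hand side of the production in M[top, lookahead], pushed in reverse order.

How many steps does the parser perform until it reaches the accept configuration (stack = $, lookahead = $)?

      Stack        Input                    Action
   1  $ S          if id bool if id bool $  expand S -> Q Q
   2  $ Q Q        if id bool if id bool $  expand Q -> if id L
   3  $ Q L id if  if id bool if id bool $  match if
   4  $ Q L id     id bool if id bool $     match id
   5  $ Q L        bool if id bool $        expand L -> bool
   6  $ Q bool     bool if id bool $        match bool
   7  $ Q          if id bool $             expand Q -> if id L
   8  $ L id if    if id bool $             match if
   9  $ L id       id bool $                match id
  10  $ L          bool $                   expand L -> bool
  11  $ bool       bool $                   match bool
Accept reached after 11 steps.

11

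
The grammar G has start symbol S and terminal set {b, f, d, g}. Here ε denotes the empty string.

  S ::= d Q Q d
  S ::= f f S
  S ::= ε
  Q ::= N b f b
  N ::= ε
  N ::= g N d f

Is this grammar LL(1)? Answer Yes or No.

Yes

FIRST(S) = {ε, d, f}
FIRST(Q) = {b, g}
FIRST(N) = {ε, g}
FOLLOW(S) = {$}
FOLLOW(Q) = {b, d, g}
FOLLOW(N) = {b, d}
Each cell of M receives at most one production.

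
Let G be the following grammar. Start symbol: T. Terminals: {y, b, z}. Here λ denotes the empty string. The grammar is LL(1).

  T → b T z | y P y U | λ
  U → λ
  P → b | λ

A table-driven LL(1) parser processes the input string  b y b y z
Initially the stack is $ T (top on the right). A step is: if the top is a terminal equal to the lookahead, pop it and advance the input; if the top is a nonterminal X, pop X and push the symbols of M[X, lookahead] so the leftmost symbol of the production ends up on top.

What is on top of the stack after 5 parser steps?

     Stack        Input        Action
  1  $ T          b y b y z $  expand T → b T z
  2  $ z T b      b y b y z $  match b
  3  $ z T        y b y z $    expand T → y P y U
  4  $ z U y P y  y b y z $    match y
  5  $ z U y P    b y z $      expand P → b
Stack after step 5: $ z U y b (top = b).

b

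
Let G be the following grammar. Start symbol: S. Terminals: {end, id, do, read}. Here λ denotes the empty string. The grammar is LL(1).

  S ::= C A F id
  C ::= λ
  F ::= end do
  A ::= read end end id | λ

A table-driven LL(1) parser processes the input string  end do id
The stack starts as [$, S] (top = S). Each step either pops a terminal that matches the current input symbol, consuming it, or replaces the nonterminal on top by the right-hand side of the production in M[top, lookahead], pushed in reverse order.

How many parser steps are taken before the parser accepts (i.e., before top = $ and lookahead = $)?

     Stack        Input        Action
  1  $ S          end do id $  expand S ::= C A F id
  2  $ id F A C   end do id $  expand C ::= λ
  3  $ id F A     end do id $  expand A ::= λ
  4  $ id F       end do id $  expand F ::= end do
  5  $ id do end  end do id $  match end
  6  $ id do      do id $      match do
  7  $ id         id $         match id
Accept reached after 7 steps.

7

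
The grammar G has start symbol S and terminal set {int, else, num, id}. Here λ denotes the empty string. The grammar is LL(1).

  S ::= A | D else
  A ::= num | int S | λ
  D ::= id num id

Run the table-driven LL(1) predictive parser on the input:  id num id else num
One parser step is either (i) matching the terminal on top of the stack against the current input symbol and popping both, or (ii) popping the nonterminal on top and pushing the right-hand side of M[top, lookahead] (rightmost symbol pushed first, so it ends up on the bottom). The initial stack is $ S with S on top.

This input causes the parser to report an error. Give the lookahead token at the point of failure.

     Stack             Input                 Action
  1  $ S               id num id else num $  expand S ::= D else
  2  $ else D          id num id else num $  expand D ::= id num id
  3  $ else id num id  id num id else num $  match id
  4  $ else id num     num id else num $     match num
  5  $ else id         id else num $         match id
  6  $ else            else num $            match else
  7  $                 num $                 error: stack empty but input remains

num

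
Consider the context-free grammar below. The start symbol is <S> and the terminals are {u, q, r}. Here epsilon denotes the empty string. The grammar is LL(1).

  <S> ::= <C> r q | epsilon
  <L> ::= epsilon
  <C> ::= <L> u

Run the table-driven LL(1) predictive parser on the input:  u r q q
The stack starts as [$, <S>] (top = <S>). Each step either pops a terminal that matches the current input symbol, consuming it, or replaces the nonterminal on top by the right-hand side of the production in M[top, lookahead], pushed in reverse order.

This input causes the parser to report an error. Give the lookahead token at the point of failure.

step 1: stack=$ <S>  input=u r q q $  — expand <S> ::= <C> r q
step 2: stack=$ q r <C>  input=u r q q $  — expand <C> ::= <L> u
step 3: stack=$ q r u <L>  input=u r q q $  — expand <L> ::= epsilon
step 4: stack=$ q r u  input=u r q q $  — match u
step 5: stack=$ q r  input=r q q $  — match r
step 6: stack=$ q  input=q q $  — match q
step 7: stack=$  input=q $  — error: stack empty but input remains

q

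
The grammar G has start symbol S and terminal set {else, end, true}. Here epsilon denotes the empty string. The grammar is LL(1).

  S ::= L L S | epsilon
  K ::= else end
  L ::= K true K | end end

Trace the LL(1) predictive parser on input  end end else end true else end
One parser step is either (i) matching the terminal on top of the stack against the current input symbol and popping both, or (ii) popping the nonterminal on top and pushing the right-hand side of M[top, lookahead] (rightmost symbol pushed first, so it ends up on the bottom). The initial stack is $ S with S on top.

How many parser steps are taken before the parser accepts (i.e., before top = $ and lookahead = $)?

13

      Stack                Input                             Action
   1  $ S                  end end else end true else end $  expand S ::= L L S
   2  $ S L L              end end else end true else end $  expand L ::= end end
   3  $ S L end end        end end else end true else end $  match end
   4  $ S L end            end else end true else end $      match end
   5  $ S L                else end true else end $          expand L ::= K true K
   6  $ S K true K         else end true else end $          expand K ::= else end
   7  $ S K true end else  else end true else end $          match else
   8  $ S K true end       end true else end $               match end
   9  $ S K true           true else end $                   match true
  10  $ S K                else end $                        expand K ::= else end
  11  $ S end else         else end $                        match else
  12  $ S end              end $                             match end
  13  $ S                  $                                 expand S ::= epsilon
Accept reached after 13 steps.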